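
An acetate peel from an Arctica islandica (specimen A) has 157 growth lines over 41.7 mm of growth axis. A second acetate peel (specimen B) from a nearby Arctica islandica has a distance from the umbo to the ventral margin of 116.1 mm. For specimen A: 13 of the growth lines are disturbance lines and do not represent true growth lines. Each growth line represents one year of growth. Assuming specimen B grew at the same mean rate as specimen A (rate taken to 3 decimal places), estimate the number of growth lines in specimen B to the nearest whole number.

Specimen A: true growth line count = 157 − 13 = 144.
A: Extension rate ≈ 41.7 / 144 = 0.290 mm per year.
For B, 116.1 / 0.290 = 400.34 years ≈ 400 growth lines.

400 growth lines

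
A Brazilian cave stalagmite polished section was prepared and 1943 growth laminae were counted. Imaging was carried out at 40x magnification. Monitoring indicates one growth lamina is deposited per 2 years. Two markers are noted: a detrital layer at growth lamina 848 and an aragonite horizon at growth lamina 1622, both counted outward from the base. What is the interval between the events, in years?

The two markers are separated by 1622 − 848 = 774 growth laminae.
At 2 years per growth lamina, 774 × 2 = 1548 years.

1548 years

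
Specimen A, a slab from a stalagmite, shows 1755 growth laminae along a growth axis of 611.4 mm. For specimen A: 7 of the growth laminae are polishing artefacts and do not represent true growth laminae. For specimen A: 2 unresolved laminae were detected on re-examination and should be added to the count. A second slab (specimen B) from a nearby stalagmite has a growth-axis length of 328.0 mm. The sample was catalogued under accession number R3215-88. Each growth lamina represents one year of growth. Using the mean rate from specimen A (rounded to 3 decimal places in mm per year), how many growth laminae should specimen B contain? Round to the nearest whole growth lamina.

940 growth laminae

Specimen A: after corrections the count is 1755 − 7 + 2 = 1750 growth laminae.
A: Mean rate = 611.4 mm / 1750 years ≈ 0.349 mm per year.
Specimen B: 328.0 mm / 0.349 mm per year = 939.83 years ≈ 940 growth laminae.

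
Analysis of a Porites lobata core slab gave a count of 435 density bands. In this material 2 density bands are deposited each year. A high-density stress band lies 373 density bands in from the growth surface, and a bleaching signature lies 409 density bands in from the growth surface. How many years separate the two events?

18 years

Separation: 409 − 373 = 36 density bands.
With 2 density bands per year, 36 / 2 = 18 years.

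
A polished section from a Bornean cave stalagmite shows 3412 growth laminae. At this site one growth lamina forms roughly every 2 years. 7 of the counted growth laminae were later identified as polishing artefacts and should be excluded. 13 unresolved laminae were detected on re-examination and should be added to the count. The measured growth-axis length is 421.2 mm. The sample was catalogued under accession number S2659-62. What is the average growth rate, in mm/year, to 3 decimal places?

0.062 mm/year

Correcting the raw count gives 3412 − 7 + 13 = 3418 true growth laminae.
3418 growth laminae at 2 years each span 3418 × 2 = 6836 years.
Mean rate = 421.2 mm / 6836 years ≈ 0.062 mm/year.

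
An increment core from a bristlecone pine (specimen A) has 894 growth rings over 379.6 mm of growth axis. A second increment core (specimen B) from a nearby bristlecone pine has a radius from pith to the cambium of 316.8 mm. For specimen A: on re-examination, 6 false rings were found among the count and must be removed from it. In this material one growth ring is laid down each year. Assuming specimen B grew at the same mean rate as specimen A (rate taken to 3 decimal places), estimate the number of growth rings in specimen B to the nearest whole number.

742 growth rings

Specimen A: correcting the raw count gives 894 − 6 = 888 true growth rings.
A: Mean rate = 379.6 mm / 888 years ≈ 0.427 mm/yr.
Specimen B: 316.8 mm / 0.427 mm per year = 741.92 years ≈ 742 growth rings.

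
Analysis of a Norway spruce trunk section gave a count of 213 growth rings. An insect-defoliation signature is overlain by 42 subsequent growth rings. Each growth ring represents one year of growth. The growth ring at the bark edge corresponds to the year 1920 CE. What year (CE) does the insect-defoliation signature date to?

42 growth rings formed after the insect-defoliation signature.
Counting back 42 years from 1920 CE places the insect-defoliation signature in 1920 − 42 = 1878 CE.

1878 CE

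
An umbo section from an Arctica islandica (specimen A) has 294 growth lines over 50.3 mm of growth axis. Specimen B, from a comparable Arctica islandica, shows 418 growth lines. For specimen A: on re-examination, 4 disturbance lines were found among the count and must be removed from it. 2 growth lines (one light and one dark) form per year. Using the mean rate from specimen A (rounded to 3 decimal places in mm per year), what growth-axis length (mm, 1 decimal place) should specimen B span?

72.5 mm

Specimen A: after corrections the count is 294 − 4 = 290 growth lines.
Specimen A: dividing by 2 growth lines per year: 290 / 2 = 145 years.
A: Mean rate = 50.3 mm / 145 years ≈ 0.347 mm/year.
Specimen B: with 2 growth lines per year, 418 / 2 = 209 years. For B, 0.347 mm/year × 209 years = 72.5 mm.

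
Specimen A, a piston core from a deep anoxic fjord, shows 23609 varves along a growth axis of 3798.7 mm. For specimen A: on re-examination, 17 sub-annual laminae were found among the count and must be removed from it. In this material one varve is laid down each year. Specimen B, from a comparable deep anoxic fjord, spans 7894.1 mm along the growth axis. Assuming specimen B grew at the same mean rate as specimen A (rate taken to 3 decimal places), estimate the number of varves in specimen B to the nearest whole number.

Specimen A: after corrections the count is 23609 − 17 = 23592 varves.
A: Mean rate = 3798.7 mm / 23592 years ≈ 0.161 mm/yr.
B spans 7894.1 / 0.161 = 49031.68 years ≈ 49032 varves.

49032 varves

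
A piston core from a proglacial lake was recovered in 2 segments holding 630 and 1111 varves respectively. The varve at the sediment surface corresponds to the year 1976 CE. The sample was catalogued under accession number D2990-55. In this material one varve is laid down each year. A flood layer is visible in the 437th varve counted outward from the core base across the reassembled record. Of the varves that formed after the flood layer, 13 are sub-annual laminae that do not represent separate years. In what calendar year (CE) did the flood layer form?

685 CE

Total varves = 630 + 1111 = 1741.
1741 − 437 = 1304 varves lie beyond the flood layer toward the sediment surface.
1304 − 13 false = 1291 true varves after the flood layer.
Counting back 1291 years from 1976 CE places the flood layer in 1976 − 1291 = 685 CE.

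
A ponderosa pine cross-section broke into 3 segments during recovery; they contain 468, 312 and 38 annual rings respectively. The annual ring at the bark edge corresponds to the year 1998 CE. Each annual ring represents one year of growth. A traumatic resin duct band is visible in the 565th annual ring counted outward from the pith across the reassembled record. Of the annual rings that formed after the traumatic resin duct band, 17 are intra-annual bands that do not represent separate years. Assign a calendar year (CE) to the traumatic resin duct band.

1762 CE

Total annual rings = 468 + 312 + 38 = 818.
Between annual ring 565 and the bark edge there are 818 − 565 = 253 annual rings.
Excluding 17 false annual rings: 253 − 17 = 236.
1998 − 236 = 1762 CE.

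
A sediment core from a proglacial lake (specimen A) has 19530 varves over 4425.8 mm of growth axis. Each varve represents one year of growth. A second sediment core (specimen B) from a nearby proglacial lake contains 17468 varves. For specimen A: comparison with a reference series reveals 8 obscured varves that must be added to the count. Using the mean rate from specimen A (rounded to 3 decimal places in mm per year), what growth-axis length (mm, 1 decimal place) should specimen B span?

3965.2 mm

Specimen A: after corrections the count is 19530 + 8 = 19538 varves.
A: 4425.8 mm over 19538 years gives 4425.8 / 19538 ≈ 0.227 mm per year.
Length of B = 0.227 × 17468 = 3965.2 mm.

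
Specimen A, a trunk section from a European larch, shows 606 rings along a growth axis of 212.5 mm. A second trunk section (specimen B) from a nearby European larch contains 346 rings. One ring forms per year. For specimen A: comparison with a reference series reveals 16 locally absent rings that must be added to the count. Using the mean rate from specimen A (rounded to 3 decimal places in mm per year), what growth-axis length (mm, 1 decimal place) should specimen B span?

118.3 mm

Specimen A: correcting the raw count gives 606 + 16 = 622 true rings.
A: 212.5 mm over 622 years gives 212.5 / 622 ≈ 0.342 mm per year.
B's length ≈ 0.342 × 346 = 118.3 mm.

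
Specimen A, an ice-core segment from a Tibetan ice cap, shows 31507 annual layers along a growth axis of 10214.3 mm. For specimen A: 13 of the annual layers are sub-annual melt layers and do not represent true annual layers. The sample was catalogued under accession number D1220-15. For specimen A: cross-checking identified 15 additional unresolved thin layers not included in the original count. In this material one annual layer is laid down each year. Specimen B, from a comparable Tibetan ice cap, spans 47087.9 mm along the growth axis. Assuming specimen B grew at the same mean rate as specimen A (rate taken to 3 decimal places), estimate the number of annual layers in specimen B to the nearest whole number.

Specimen A: true annual layer count = 31507 − 13 + 15 = 31509.
A: Extension rate ≈ 10214.3 / 31509 = 0.324 mm/yr.
For B, 47087.9 / 0.324 = 145333.02 years ≈ 145333 annual layers.

145333 annual layers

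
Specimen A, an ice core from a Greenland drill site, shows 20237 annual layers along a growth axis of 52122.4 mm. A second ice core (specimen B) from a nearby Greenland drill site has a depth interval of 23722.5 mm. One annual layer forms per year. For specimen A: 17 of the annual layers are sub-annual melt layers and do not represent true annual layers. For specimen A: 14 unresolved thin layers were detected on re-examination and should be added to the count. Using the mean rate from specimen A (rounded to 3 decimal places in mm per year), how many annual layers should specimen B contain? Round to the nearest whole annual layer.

9209 annual layers

Specimen A: correcting the raw count gives 20237 − 17 + 14 = 20234 true annual layers.
A: Mean rate = 52122.4 mm / 20234 years ≈ 2.576 mm/year.
B spans 23722.5 / 2.576 = 9209.05 years ≈ 9209 annual layers.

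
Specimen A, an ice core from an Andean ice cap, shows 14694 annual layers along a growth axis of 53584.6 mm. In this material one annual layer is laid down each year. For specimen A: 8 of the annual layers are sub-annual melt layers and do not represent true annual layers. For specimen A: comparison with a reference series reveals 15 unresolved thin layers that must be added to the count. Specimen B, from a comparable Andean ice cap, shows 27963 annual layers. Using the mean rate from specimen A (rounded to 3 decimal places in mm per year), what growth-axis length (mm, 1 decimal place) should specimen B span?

Specimen A: adjusted count: 14694 − 8 + 15 = 14701 annual layers.
A: Mean rate = 53584.6 mm / 14701 years ≈ 3.645 mm/year.
For B, 3.645 mm/year × 27963 years = 101925.1 mm.

101925.1 mm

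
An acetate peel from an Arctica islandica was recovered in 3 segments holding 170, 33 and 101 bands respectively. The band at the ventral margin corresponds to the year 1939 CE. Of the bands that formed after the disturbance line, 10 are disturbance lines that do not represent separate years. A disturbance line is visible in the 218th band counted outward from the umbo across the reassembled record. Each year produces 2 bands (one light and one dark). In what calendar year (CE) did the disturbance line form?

Total bands = 170 + 33 + 101 = 304.
304 − 218 = 86 bands lie beyond the disturbance line toward the ventral margin.
Excluding 10 false bands: 86 − 10 = 76.
76 bands at 2 per year is 76 / 2 = 38 years.
Counting back 38 years from 1939 CE places the disturbance line in 1939 − 38 = 1901 CE.

1901 CE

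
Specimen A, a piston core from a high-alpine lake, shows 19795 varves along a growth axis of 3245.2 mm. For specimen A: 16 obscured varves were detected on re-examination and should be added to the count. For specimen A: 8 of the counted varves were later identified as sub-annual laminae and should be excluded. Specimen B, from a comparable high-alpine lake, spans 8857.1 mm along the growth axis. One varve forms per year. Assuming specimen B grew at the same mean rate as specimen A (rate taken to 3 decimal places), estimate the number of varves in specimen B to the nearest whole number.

54007 varves

Specimen A: after corrections the count is 19795 − 8 + 16 = 19803 varves.
A: Extension rate ≈ 3245.2 / 19803 = 0.164 mm/year.
For B, 8857.1 / 0.164 = 54006.71 years ≈ 54007 varves.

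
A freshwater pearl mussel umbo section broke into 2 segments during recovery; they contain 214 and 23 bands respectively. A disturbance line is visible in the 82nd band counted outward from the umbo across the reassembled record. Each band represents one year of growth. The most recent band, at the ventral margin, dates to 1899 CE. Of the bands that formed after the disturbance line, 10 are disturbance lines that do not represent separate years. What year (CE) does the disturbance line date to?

Total bands = 214 + 23 = 237.
Between band 82 and the ventral margin there are 237 − 82 = 155 bands.
Removing the 10 false bands leaves 155 − 10 = 145 true bands beyond the disturbance line.
Counting back 145 years from 1899 CE places the disturbance line in 1899 − 145 = 1754 CE.

1754 CE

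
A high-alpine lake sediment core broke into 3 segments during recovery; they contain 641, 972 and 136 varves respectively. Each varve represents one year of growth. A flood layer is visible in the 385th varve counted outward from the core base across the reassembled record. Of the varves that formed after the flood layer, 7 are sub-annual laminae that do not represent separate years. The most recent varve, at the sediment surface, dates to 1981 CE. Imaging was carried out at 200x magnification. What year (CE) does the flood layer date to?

Total varves = 641 + 972 + 136 = 1749.
Between varve 385 and the sediment surface there are 1749 − 385 = 1364 varves.
Removing the 7 false varves leaves 1364 − 7 = 1357 true varves beyond the flood layer.
1981 − 1357 = 624 CE.

624 CE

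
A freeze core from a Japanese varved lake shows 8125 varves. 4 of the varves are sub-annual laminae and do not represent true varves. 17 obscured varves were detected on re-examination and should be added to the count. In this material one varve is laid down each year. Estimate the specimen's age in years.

8138 yr

Adjusted count: 8125 − 4 + 17 = 8138 varves.
One varve per year makes the duration 8138 years.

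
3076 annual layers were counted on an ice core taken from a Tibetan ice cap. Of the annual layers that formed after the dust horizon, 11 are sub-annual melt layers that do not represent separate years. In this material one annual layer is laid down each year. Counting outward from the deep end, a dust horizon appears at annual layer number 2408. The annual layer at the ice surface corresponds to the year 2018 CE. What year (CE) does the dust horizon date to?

1361 CE

Between annual layer 2408 and the ice surface there are 3076 − 2408 = 668 annual layers.
Excluding 11 false annual layers: 668 − 11 = 657.
Counting back 657 years from 2018 CE places the dust horizon in 2018 − 657 = 1361 CE.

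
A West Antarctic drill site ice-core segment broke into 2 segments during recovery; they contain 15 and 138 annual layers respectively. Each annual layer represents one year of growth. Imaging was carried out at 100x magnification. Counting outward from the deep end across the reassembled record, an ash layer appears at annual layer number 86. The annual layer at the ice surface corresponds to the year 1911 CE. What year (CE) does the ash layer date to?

Total annual layers = 15 + 138 = 153.
The ash layer sits at annual layer 86 from the deep end, so 153 − 86 = 67 annual layers formed after it.
1911 − 67 = 1844 CE.

1844 CE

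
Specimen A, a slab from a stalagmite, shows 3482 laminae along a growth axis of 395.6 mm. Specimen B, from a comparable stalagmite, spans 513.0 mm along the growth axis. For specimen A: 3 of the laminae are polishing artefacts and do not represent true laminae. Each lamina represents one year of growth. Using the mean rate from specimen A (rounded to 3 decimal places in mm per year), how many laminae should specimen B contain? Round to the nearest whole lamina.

Specimen A: correcting the raw count gives 3482 − 3 = 3479 true laminae.
A: Extension rate ≈ 395.6 / 3479 = 0.114 mm/year.
Specimen B: 513.0 mm / 0.114 mm per year = 4500.00 years ≈ 4500 laminae.

4500 laminae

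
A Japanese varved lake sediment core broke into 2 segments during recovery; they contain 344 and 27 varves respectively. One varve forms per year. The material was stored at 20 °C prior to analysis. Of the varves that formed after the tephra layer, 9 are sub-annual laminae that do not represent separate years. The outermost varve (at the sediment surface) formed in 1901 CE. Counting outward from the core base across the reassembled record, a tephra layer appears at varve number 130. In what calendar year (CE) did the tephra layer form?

1669 CE

Total varves = 344 + 27 = 371.
The tephra layer sits at varve 130 from the core base, so 371 − 130 = 241 varves formed after it.
Removing the 9 false varves leaves 241 − 9 = 232 true varves beyond the tephra layer.
Counting back 232 years from 1901 CE places the tephra layer in 1901 − 232 = 1669 CE.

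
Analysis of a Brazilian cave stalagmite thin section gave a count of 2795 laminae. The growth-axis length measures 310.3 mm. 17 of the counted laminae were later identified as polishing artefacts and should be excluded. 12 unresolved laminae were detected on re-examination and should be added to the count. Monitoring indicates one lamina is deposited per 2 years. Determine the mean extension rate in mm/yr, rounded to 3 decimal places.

True lamina count = 2795 − 17 + 12 = 2790.
Multiplying by 2 years per lamina: 2790 × 2 = 5580 years.
Extension rate ≈ 310.3 / 5580 = 0.056 mm/yr.

0.056 mm/yr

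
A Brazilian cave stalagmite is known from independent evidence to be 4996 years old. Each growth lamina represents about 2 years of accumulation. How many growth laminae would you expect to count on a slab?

2498 growth laminae

At 2 years per growth lamina, 4996 / 2 = 2498 growth laminae are expected.
So 2498 growth laminae should be present.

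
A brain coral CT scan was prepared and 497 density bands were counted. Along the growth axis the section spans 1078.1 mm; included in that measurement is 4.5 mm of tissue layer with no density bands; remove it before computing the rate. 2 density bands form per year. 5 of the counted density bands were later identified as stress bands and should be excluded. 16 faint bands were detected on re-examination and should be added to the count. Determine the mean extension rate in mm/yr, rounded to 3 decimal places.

4.227 mm/yr

True density band count = 497 − 5 + 16 = 508.
508 density bands at 2 per year is 508 / 2 = 254 years.
The growth record spans 1078.1 − 4.5 = 1073.6 mm.
Mean rate = 1073.6 mm / 254 years ≈ 4.227 mm/yr.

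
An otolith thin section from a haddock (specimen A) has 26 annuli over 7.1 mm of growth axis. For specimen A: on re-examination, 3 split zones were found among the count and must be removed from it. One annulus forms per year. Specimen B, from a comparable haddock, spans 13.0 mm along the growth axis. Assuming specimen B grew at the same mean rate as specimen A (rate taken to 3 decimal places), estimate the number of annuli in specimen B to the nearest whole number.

Specimen A: after corrections the count is 26 − 3 = 23 annuli.
A: Extension rate ≈ 7.1 / 23 = 0.309 mm/yr.
For B, 13.0 / 0.309 = 42.07 years ≈ 42 annuli.

42 annuli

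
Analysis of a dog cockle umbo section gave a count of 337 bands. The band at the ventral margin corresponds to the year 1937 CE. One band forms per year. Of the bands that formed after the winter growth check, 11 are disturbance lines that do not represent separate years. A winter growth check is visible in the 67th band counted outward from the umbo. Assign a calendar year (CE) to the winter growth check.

Between band 67 and the ventral margin there are 337 − 67 = 270 bands.
Excluding 11 false bands: 270 − 11 = 259.
Counting back 259 years from 1937 CE places the winter growth check in 1937 − 259 = 1678 CE.

1678 CE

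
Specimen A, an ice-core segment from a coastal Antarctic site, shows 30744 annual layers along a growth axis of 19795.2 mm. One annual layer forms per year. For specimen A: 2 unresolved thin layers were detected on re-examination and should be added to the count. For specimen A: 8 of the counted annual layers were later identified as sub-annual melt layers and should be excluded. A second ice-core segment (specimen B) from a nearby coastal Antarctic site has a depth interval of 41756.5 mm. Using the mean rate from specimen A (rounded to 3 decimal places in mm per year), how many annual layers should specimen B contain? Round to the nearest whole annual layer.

64839 annual layers

Specimen A: true annual layer count = 30744 − 8 + 2 = 30738.
A: Extension rate ≈ 19795.2 / 30738 = 0.644 mm per year.
For B, 41756.5 / 0.644 = 64839.29 years ≈ 64839 annual layers.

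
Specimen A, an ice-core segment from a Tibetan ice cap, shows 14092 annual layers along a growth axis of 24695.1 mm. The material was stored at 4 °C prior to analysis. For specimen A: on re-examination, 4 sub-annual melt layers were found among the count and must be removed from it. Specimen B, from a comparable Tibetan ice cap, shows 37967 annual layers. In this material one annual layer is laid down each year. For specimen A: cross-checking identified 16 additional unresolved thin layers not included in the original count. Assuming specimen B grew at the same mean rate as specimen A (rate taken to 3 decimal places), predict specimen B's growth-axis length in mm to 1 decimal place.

66480.2 mm

Specimen A: after corrections the count is 14092 − 4 + 16 = 14104 annual layers.
A: 24695.1 mm over 14104 years gives 24695.1 / 14104 ≈ 1.751 mm per year.
For B, 1.751 mm/year × 37967 years = 66480.2 mm.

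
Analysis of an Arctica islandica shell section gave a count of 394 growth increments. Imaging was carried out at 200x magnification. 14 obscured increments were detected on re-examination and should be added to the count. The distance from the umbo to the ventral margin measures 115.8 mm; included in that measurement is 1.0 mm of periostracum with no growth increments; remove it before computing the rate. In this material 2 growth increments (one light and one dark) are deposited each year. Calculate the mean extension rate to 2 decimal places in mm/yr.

Correcting the raw count gives 394 + 14 = 408 true growth increments.
408 growth increments at 2 per year is 408 / 2 = 204 years.
Net length = 115.8 − 1.0 = 114.8 mm.
Mean rate = 114.8 mm / 204 years ≈ 0.56 mm/yr.

0.56 mm/yr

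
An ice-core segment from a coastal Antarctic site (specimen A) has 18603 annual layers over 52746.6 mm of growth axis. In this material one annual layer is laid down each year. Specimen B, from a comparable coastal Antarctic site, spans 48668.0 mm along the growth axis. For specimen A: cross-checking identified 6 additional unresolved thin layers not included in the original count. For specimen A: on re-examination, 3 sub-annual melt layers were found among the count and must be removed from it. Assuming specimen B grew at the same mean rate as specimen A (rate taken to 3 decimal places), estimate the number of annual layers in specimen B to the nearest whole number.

Specimen A: correcting the raw count gives 18603 − 3 + 6 = 18606 true annual layers.
A: Extension rate ≈ 52746.6 / 18606 = 2.835 mm/year.
B spans 48668.0 / 2.835 = 17166.84 years ≈ 17167 annual layers.

17167 annual layers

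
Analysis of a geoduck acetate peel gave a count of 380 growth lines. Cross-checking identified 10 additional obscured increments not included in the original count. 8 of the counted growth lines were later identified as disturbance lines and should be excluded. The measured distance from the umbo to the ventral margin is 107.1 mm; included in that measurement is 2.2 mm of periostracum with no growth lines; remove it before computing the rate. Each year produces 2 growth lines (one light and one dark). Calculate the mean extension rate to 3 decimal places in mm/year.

Correcting the raw count gives 380 − 8 + 10 = 382 true growth lines.
382 growth lines at 2 per year is 382 / 2 = 191 years.
Removing the 2.2 mm offcut leaves 107.1 − 2.2 = 104.9 mm.
Extension rate ≈ 104.9 / 191 = 0.549 mm/year.

0.549 mm/year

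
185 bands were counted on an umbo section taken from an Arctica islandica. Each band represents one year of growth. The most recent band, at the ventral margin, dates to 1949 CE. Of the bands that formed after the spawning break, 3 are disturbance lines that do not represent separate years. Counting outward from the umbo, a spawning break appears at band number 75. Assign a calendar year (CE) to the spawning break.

1842 CE

185 − 75 = 110 bands lie beyond the spawning break toward the ventral margin.
110 − 3 false = 107 true bands after the spawning break.
Counting back 107 years from 1949 CE places the spawning break in 1949 − 107 = 1842 CE.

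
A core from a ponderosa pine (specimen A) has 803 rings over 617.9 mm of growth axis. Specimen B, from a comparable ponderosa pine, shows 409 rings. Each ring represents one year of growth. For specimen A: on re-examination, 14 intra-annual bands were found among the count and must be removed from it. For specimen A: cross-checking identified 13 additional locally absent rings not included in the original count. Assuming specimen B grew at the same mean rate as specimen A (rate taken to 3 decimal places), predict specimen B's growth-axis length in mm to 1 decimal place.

Specimen A: after corrections the count is 803 − 14 + 13 = 802 rings.
A: 617.9 mm over 802 years gives 617.9 / 802 ≈ 0.770 mm per year.
For B, 0.770 mm/year × 409 years = 314.9 mm.

314.9 mm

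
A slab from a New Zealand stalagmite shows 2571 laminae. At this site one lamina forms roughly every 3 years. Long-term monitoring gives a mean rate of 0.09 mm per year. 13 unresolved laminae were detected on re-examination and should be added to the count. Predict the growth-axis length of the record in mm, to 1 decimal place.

True lamina count = 2571 + 13 = 2584.
2584 laminae at 3 years each span 2584 × 3 = 7752 years.
Length ≈ 0.09 × 7752 = 697.7 mm.

697.7 mm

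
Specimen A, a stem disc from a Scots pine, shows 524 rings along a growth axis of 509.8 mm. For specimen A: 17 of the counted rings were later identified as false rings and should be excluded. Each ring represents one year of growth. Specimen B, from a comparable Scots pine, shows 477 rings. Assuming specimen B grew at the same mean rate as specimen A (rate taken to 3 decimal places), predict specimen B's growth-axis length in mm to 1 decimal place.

479.9 mm

Specimen A: adjusted count: 524 − 17 = 507 rings.
A: 509.8 mm over 507 years gives 509.8 / 507 ≈ 1.006 mm/yr.
B's length ≈ 1.006 × 477 = 479.9 mm.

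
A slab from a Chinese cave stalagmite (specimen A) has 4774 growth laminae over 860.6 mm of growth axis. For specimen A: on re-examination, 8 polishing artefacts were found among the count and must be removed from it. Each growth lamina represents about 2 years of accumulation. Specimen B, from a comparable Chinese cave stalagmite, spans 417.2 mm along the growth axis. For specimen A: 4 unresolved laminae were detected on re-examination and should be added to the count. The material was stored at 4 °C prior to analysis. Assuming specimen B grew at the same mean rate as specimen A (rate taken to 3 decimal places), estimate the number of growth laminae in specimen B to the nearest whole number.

2318 growth laminae

Specimen A: true growth lamina count = 4774 − 8 + 4 = 4770.
Specimen A: multiplying by 2 years per growth lamina: 4770 × 2 = 9540 years.
A: 860.6 mm over 9540 years gives 860.6 / 9540 ≈ 0.090 mm/year.
Specimen B: 417.2 mm / 0.090 mm per year = 4635.56 years; at 2 years per growth lamina that is 4635.56 / 2 ≈ 2318 growth laminae.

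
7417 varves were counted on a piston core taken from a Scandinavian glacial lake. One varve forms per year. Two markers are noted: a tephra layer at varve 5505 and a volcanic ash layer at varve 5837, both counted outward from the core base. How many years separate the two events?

Separation: 5837 − 5505 = 332 varves.
That is 332 years at one varve per year.

332 yr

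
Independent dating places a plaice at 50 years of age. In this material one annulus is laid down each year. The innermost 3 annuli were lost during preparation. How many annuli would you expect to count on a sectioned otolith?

Expected annuli over 50 years: 50.
Subtracting the 3 annuli not captured gives 50 − 3 = 47 annuli in the record.

47 annuli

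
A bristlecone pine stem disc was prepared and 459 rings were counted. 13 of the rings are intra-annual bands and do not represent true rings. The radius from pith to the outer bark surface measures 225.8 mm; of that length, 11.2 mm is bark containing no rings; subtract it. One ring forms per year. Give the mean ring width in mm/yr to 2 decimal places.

Correcting the raw count gives 459 − 13 = 446 true rings.
The growth record spans 225.8 − 11.2 = 214.6 mm.
Extension rate ≈ 214.6 / 446 = 0.48 mm/yr.

0.48 mm/yr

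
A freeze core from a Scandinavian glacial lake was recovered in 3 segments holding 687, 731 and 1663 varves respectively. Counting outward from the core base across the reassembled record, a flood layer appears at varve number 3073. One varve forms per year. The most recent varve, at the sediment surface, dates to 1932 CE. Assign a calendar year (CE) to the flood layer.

Total varves = 687 + 731 + 1663 = 3081.
Between varve 3073 and the sediment surface there are 3081 − 3073 = 8 varves.
The varve at the sediment surface is 1932 CE, so the flood layer dates to 1932 − 8 = 1924 CE.

1924 CE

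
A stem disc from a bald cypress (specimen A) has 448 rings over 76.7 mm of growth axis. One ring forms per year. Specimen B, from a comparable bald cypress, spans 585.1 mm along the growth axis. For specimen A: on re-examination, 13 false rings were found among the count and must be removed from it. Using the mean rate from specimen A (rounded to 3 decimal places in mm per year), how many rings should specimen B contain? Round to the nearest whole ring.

3324 rings

Specimen A: adjusted count: 448 − 13 = 435 rings.
A: Extension rate ≈ 76.7 / 435 = 0.176 mm per year.
For B, 585.1 / 0.176 = 3324.43 years ≈ 3324 rings.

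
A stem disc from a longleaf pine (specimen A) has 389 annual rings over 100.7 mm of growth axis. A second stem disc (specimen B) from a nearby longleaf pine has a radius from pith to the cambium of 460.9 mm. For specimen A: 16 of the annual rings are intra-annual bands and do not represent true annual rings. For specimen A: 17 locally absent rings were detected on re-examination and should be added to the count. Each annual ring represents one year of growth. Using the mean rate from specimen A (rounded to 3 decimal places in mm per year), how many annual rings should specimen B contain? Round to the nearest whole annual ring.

1786 annual rings

Specimen A: correcting the raw count gives 389 − 16 + 17 = 390 true annual rings.
A: Extension rate ≈ 100.7 / 390 = 0.258 mm/yr.
For B, 460.9 / 0.258 = 1786.43 years ≈ 1786 annual rings.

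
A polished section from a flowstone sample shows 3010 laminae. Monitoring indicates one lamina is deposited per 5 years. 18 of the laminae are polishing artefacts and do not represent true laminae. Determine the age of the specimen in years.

14960 years

True lamina count = 3010 − 18 = 2992.
Multiplying by 5 years per lamina: 2992 × 5 = 14960 years.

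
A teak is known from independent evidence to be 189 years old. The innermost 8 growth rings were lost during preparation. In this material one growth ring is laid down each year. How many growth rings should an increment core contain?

181 growth rings

Expected growth rings over 189 years: 189.
189 − 8 missed = 181 growth rings expected in the prepared section.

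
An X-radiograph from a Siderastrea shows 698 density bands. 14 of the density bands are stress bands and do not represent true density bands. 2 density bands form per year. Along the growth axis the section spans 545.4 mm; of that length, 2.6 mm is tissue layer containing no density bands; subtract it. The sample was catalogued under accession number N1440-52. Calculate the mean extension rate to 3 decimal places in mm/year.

1.587 mm/year

Adjusted count: 698 − 14 = 684 density bands.
Dividing by 2 density bands per year: 684 / 2 = 342 years.
Removing the 2.6 mm offcut leaves 545.4 − 2.6 = 542.8 mm.
542.8 mm over 342 years gives 542.8 / 342 ≈ 1.587 mm/year.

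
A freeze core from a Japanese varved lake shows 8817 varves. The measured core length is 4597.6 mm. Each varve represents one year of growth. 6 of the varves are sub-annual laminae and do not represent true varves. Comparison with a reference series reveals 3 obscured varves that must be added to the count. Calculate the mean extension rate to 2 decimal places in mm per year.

After corrections the count is 8817 − 6 + 3 = 8814 varves.
Mean rate = 4597.6 mm / 8814 years ≈ 0.52 mm per year.

0.52 mm per year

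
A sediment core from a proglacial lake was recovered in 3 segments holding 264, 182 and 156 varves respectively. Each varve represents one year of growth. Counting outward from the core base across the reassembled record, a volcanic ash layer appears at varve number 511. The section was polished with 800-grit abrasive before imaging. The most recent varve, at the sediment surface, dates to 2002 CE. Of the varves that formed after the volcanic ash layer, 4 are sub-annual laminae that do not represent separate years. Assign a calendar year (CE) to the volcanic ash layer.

Total varves = 264 + 182 + 156 = 602.
602 − 511 = 91 varves lie beyond the volcanic ash layer toward the sediment surface.
Excluding 4 false varves: 91 − 4 = 87.
2002 − 87 = 1915 CE.

1915 CE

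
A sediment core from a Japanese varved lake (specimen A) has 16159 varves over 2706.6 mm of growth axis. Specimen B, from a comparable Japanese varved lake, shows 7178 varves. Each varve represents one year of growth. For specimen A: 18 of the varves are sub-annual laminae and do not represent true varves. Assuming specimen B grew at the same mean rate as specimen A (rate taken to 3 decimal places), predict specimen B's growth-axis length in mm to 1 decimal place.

1205.9 mm

Specimen A: correcting the raw count gives 16159 − 18 = 16141 true varves.
A: Extension rate ≈ 2706.6 / 16141 = 0.168 mm/year.
For B, 0.168 mm/year × 7178 years = 1205.9 mm.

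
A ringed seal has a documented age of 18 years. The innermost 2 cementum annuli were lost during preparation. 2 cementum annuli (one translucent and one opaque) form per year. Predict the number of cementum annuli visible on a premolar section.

34 cementum annuli

With 2 cementum annuli per year, 18 years would produce 18 × 2 = 36 cementum annuli.
36 − 2 missed = 34 cementum annuli expected in the prepared section.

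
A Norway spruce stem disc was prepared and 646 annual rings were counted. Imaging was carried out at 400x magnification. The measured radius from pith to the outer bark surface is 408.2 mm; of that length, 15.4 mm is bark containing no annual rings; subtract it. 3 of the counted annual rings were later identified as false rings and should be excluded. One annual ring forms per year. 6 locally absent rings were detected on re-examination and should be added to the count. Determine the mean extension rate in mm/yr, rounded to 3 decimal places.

True annual ring count = 646 − 3 + 6 = 649.
Net length = 408.2 − 15.4 = 392.8 mm.
Mean rate = 392.8 mm / 649 years ≈ 0.605 mm/yr.

0.605 mm/yr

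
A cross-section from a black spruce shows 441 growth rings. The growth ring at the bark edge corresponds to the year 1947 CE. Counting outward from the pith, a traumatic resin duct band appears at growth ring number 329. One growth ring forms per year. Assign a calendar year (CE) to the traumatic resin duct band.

441 − 329 = 112 growth rings lie beyond the traumatic resin duct band toward the bark edge.
Counting back 112 years from 1947 CE places the traumatic resin duct band in 1947 − 112 = 1835 CE.

1835 CE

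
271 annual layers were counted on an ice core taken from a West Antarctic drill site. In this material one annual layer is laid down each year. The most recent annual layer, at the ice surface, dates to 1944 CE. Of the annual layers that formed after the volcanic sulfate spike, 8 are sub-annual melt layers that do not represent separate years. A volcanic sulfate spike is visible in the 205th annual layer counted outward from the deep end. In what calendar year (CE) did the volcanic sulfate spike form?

The volcanic sulfate spike sits at annual layer 205 from the deep end, so 271 − 205 = 66 annual layers formed after it.
Removing the 8 false annual layers leaves 66 − 8 = 58 true annual layers beyond the volcanic sulfate spike.
The annual layer at the ice surface is 1944 CE, so the volcanic sulfate spike dates to 1944 − 58 = 1886 CE.

1886 CE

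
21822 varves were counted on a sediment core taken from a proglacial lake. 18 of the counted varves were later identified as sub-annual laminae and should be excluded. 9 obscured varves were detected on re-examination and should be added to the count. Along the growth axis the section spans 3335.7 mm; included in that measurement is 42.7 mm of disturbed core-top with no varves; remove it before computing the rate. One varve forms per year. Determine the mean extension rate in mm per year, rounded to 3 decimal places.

0.151 mm per year

True varve count = 21822 − 18 + 9 = 21813.
The growth record spans 3335.7 − 42.7 = 3293.0 mm.
3293.0 mm over 21813 years gives 3293.0 / 21813 ≈ 0.151 mm per year.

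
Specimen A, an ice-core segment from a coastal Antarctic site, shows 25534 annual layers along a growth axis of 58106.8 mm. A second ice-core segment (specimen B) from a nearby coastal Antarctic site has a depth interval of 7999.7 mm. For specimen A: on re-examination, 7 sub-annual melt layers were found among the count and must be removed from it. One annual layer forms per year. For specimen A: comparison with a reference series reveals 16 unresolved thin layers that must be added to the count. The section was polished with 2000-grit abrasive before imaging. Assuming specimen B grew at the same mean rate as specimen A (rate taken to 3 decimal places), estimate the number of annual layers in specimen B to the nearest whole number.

Specimen A: adjusted count: 25534 − 7 + 16 = 25543 annual layers.
A: Extension rate ≈ 58106.8 / 25543 = 2.275 mm/year.
B spans 7999.7 / 2.275 = 3516.35 years ≈ 3516 annual layers.

3516 annual layers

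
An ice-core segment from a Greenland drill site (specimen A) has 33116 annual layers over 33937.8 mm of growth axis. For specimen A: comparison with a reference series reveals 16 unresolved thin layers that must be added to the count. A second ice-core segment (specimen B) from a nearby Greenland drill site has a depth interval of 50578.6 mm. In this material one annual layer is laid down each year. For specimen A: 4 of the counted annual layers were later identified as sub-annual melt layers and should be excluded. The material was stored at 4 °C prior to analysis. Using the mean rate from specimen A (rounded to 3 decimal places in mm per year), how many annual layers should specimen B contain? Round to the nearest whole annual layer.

49393 annual layers

Specimen A: after corrections the count is 33116 − 4 + 16 = 33128 annual layers.
A: Mean rate = 33937.8 mm / 33128 years ≈ 1.024 mm/yr.
Specimen B: 50578.6 mm / 1.024 mm per year = 49393.16 years ≈ 49393 annual layers.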